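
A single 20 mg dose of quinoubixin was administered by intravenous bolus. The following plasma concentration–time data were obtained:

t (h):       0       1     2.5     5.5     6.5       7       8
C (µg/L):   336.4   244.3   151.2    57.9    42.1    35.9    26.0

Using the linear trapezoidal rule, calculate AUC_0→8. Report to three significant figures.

Trapezoidal AUC_0→8:
  [0→1]: (336.4+244.3)/2 × 1 = 290.35
  [1→2.5]: (244.3+151.2)/2 × 1.5 = 296.625
  [2.5→5.5]: (151.2+57.9)/2 × 3 = 313.65
  [5.5→6.5]: (57.9+42.1)/2 × 1 = 50.0
  [6.5→7]: (42.1+35.9)/2 × 0.5 = 19.5
  [7→8]: (35.9+26.0)/2 × 1 = 30.95
  Sum = 1001.075 µg/L·h

AUC = 1000 µg/L·h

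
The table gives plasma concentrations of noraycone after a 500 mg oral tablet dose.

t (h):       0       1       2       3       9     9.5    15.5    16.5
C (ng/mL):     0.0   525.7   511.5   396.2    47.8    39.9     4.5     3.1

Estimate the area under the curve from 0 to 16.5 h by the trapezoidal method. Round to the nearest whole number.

AUC = 2726 ng/mL·h

Trapezoidal AUC_0→16.5:
  [0→1]: (0.0+525.7)/2 × 1 = 262.85
  [1→2]: (525.7+511.5)/2 × 1 = 518.6
  [2→3]: (511.5+396.2)/2 × 1 = 453.85
  [3→9]: (396.2+47.8)/2 × 6 = 1332.0
  [9→9.5]: (47.8+39.9)/2 × 0.5 = 21.925
  [9.5→15.5]: (39.9+4.5)/2 × 6 = 133.2
  [15.5→16.5]: (4.5+3.1)/2 × 1 = 3.8
  Sum = 2726.225 ng/mL·h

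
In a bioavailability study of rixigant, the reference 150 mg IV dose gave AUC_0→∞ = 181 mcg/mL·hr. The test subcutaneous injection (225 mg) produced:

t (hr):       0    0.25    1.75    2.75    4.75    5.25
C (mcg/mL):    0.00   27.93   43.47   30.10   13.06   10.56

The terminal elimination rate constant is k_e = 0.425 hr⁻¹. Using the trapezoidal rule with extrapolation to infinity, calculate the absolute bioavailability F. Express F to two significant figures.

F = 0.62

Trapezoidal AUC_0→5.25 (subcutaneous injection):
  [0→0.25]: (0.00+27.93)/2 × 0.25 = 3.49125
  [0.25→1.75]: (27.93+43.47)/2 × 1.5 = 53.55
  [1.75→2.75]: (43.47+30.10)/2 × 1 = 36.785
  [2.75→4.75]: (30.10+13.06)/2 × 2 = 43.16
  [4.75→5.25]: (13.06+10.56)/2 × 0.5 = 5.905
  Sum = 142.89125 mcg/mL·hr
Tail: C_last/k_e = 10.56/0.425 = 24.847
AUC_0→∞ (subcutaneous injection) = 142.89125 + 24.847 = 167.73825 mcg/mL·hr
F = (AUC_ev/D_ev)/(AUC_iv/D_iv) = (167.73825/225)/(181/150) = 0.745503/1.20667 = 0.6178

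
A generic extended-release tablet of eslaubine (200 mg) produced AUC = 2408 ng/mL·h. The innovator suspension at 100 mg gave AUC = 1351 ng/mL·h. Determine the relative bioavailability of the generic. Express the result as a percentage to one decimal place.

F_rel = 89.1%

F_rel = (AUC_test/D_test) / (AUC_ref/D_ref)
      = (2408/200) / (1351/100)
      = 12.04 / 13.51 = 0.8912 = 89.12%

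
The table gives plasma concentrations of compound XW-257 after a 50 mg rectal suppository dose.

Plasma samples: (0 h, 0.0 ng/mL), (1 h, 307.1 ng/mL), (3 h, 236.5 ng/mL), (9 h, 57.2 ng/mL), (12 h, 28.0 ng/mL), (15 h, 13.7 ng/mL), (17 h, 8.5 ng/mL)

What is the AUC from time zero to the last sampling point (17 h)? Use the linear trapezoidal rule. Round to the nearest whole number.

AUC = 1791 ng/mL·h

Trapezoidal AUC_0→17:
  [0→1]: (0.0+307.1)/2 × 1 = 153.55
  [1→3]: (307.1+236.5)/2 × 2 = 543.6
  [3→9]: (236.5+57.2)/2 × 6 = 881.1
  [9→12]: (57.2+28.0)/2 × 3 = 127.8
  [12→15]: (28.0+13.7)/2 × 3 = 62.55
  [15→17]: (13.7+8.5)/2 × 2 = 22.2
  Sum = 1790.8 ng/mL·h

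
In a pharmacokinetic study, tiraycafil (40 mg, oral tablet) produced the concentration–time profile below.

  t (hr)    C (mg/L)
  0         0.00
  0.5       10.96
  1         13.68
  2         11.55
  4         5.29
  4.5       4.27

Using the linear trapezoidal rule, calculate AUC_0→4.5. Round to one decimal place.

Trapezoidal AUC_0→4.5:
  [0→0.5]: (0.00+10.96)/2 × 0.5 = 2.74
  [0.5→1]: (10.96+13.68)/2 × 0.5 = 6.16
  [1→2]: (13.68+11.55)/2 × 1 = 12.615
  [2→4]: (11.55+5.29)/2 × 2 = 16.84
  [4→4.5]: (5.29+4.27)/2 × 0.5 = 2.39
  Sum = 40.745 mg/L·hr

AUC = 40.7 mg/L·hr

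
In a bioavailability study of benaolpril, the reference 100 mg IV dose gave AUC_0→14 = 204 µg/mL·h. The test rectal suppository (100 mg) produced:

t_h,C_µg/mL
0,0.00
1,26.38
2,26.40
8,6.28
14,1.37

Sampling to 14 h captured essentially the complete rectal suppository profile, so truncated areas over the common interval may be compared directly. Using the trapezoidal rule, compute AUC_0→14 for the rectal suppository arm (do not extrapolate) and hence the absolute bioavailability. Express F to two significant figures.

F = 0.79

Trapezoidal AUC_0→14 (rectal suppository):
  [0→1]: (0.00+26.38)/2 × 1 = 13.19
  [1→2]: (26.38+26.40)/2 × 1 = 26.39
  [2→8]: (26.40+6.28)/2 × 6 = 98.04
  [8→14]: (6.28+1.37)/2 × 6 = 22.95
  Sum = 160.57 µg/mL·h
F = (AUC_ev/D_ev)/(AUC_iv/D_iv) = (160.57/100)/(204/100) = 1.6057/2.04 = 0.7871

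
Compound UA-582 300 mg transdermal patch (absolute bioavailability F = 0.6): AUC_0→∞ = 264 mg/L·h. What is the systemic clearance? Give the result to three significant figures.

CL = F × Dose / AUC_0→∞
   = 0.6 × 300 / 264 = 0.681818 L/h

CL = 0.682 L/h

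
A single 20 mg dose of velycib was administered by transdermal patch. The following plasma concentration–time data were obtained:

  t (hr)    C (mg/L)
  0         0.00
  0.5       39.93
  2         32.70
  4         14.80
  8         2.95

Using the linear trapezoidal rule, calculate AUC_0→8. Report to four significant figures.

AUC = 147.5 mg/L·hr

Trapezoidal AUC_0→8:
  [0→0.5]: (0.00+39.93)/2 × 0.5 = 9.9825
  [0.5→2]: (39.93+32.70)/2 × 1.5 = 54.4725
  [2→4]: (32.70+14.80)/2 × 2 = 47.5
  [4→8]: (14.80+2.95)/2 × 4 = 35.5
  Sum = 147.455 mg/L·hr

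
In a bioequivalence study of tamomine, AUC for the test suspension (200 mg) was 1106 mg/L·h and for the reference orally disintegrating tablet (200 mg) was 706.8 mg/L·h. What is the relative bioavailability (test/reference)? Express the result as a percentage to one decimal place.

F_rel = (AUC_test/D_test) / (AUC_ref/D_ref)
      = (1106/200) / (706.8/200)
      = 5.53 / 3.534 = 1.5648 = 156.48%

F_rel = 156.5%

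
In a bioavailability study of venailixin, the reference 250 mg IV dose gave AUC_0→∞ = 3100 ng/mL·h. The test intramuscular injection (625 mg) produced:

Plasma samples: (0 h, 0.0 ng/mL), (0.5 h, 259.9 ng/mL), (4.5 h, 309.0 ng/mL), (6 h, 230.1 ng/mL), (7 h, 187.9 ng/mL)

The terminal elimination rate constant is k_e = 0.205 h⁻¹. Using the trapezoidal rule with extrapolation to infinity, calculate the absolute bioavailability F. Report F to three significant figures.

Trapezoidal AUC_0→7 (intramuscular injection):
  [0→0.5]: (0.0+259.9)/2 × 0.5 = 64.975
  [0.5→4.5]: (259.9+309.0)/2 × 4 = 1137.8
  [4.5→6]: (309.0+230.1)/2 × 1.5 = 404.325
  [6→7]: (230.1+187.9)/2 × 1 = 209.0
  Sum = 1816.1 ng/mL·h
Tail: C_last/k_e = 187.9/0.205 = 916.585
AUC_0→∞ (intramuscular injection) = 1816.1 + 916.585 = 2732.685 ng/mL·h
F = (AUC_ev/D_ev)/(AUC_iv/D_iv) = (2732.685/625)/(3100/250) = 4.372296/12.4 = 0.3526

F = 0.353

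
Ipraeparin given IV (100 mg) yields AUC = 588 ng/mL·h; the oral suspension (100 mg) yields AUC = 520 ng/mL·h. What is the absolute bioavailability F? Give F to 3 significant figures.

F = 0.884

F = (AUC_ev / D_ev) / (AUC_iv / D_iv)
  = (520/100) / (588/100)
  = 5.2 / 5.88 = 0.8844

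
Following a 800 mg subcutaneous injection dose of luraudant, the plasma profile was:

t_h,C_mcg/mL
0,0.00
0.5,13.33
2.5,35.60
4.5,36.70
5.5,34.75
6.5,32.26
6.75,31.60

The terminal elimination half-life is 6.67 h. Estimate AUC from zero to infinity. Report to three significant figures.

AUC = 506 mcg/mL·h

Trapezoidal AUC_0→6.75:
  [0→0.5]: (0.00+13.33)/2 × 0.5 = 3.3325
  [0.5→2.5]: (13.33+35.60)/2 × 2 = 48.93
  [2.5→4.5]: (35.60+36.70)/2 × 2 = 72.3
  [4.5→5.5]: (36.70+34.75)/2 × 1 = 35.725
  [5.5→6.5]: (34.75+32.26)/2 × 1 = 33.505
  [6.5→6.75]: (32.26+31.60)/2 × 0.25 = 7.9825
  Sum = 201.775 mcg/mL·h
k_e = ln2 / t½ = 0.693147 / 6.67 = 0.1039 h^-1
Extrapolated tail: C_last / k_e = 31.60 / 0.1039 = 304.139
AUC_0→∞ = 201.775 + 304.139 = 505.914 mcg/mL·h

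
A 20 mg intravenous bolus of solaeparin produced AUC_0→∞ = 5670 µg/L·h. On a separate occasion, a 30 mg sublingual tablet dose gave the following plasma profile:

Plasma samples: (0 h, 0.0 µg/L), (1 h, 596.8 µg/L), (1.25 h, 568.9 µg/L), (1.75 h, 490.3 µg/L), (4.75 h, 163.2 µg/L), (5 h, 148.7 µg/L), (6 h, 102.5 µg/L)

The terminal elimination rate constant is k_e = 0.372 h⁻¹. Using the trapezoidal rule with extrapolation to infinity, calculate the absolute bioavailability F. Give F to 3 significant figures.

F = 0.250

Trapezoidal AUC_0→6 (sublingual tablet):
  [0→1]: (0.0+596.8)/2 × 1 = 298.4
  [1→1.25]: (596.8+568.9)/2 × 0.25 = 145.7125
  [1.25→1.75]: (568.9+490.3)/2 × 0.5 = 264.8
  [1.75→4.75]: (490.3+163.2)/2 × 3 = 980.25
  [4.75→5]: (163.2+148.7)/2 × 0.25 = 38.9875
  [5→6]: (148.7+102.5)/2 × 1 = 125.6
  Sum = 1853.75 µg/L·h
Tail: C_last/k_e = 102.5/0.372 = 275.538
AUC_0→∞ (sublingual tablet) = 1853.75 + 275.538 = 2129.288 µg/L·h
F = (AUC_ev/D_ev)/(AUC_iv/D_iv) = (2129.288/30)/(5670/20) = 70.9763/283.5 = 0.2504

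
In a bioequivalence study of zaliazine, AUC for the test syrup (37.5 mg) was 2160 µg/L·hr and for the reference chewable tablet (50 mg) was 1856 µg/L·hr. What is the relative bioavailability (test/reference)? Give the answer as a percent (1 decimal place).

F_rel = (AUC_test/D_test) / (AUC_ref/D_ref)
      = (2160/37.5) / (1856/50)
      = 57.6 / 37.12 = 1.5517 = 155.17%

F_rel = 155.2%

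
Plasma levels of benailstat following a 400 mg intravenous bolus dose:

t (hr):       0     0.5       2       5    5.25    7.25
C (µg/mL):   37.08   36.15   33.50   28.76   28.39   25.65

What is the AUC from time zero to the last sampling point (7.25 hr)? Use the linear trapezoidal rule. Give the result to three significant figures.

Trapezoidal AUC_0→7.25:
  [0→0.5]: (37.08+36.15)/2 × 0.5 = 18.3075
  [0.5→2]: (36.15+33.50)/2 × 1.5 = 52.2375
  [2→5]: (33.50+28.76)/2 × 3 = 93.39
  [5→5.25]: (28.76+28.39)/2 × 0.25 = 7.14375
  [5.25→7.25]: (28.39+25.65)/2 × 2 = 54.04
  Sum = 225.11875 µg/mL·hr

AUC = 225 µg/mL·hr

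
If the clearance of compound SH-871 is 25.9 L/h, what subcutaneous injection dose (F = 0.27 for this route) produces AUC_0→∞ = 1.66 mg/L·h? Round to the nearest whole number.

Dose = CL × AUC_0→∞ / F
     = 25.9 × 1.66 / 0.27 = 159.237 mg

Dose = 159 mg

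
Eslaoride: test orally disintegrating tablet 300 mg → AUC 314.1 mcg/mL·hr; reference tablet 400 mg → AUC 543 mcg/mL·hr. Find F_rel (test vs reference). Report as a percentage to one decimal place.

F_rel = (AUC_test/D_test) / (AUC_ref/D_ref)
      = (314.1/300) / (543/400)
      = 1.047 / 1.3575 = 0.7713 = 77.13%

F_rel = 77.1%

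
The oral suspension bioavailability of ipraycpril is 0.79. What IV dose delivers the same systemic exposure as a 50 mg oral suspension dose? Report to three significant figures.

D_iv = 39.5 mg

Systemic exposure from an extravascular dose = F × D_ev, so the equivalent IV dose is F × D_ev.
D_iv = F × D_ev = 0.79 × 50 = 39.5 mg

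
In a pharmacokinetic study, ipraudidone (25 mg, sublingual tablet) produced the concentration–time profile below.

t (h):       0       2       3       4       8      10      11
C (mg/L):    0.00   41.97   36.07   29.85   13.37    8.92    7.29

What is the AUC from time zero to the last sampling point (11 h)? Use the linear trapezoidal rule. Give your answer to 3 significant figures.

AUC = 231 mg/L·h

Trapezoidal AUC_0→11:
  [0→2]: (0.00+41.97)/2 × 2 = 41.97
  [2→3]: (41.97+36.07)/2 × 1 = 39.02
  [3→4]: (36.07+29.85)/2 × 1 = 32.96
  [4→8]: (29.85+13.37)/2 × 4 = 86.44
  [8→10]: (13.37+8.92)/2 × 2 = 22.29
  [10→11]: (8.92+7.29)/2 × 1 = 8.105
  Sum = 230.785 mg/L·h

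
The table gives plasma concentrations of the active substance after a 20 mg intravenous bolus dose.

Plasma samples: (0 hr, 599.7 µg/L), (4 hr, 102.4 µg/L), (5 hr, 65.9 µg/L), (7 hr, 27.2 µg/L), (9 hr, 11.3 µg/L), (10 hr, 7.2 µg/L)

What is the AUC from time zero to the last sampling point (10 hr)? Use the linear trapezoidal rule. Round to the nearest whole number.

AUC = 1629 µg/L·hr

Trapezoidal AUC_0→10:
  [0→4]: (599.7+102.4)/2 × 4 = 1404.2
  [4→5]: (102.4+65.9)/2 × 1 = 84.15
  [5→7]: (65.9+27.2)/2 × 2 = 93.1
  [7→9]: (27.2+11.3)/2 × 2 = 38.5
  [9→10]: (11.3+7.2)/2 × 1 = 9.25
  Sum = 1629.2 µg/L·hr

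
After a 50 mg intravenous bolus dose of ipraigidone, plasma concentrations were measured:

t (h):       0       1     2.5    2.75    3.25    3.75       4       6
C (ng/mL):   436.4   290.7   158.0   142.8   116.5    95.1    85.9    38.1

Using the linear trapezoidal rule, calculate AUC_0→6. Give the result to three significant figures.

Trapezoidal AUC_0→6:
  [0→1]: (436.4+290.7)/2 × 1 = 363.55
  [1→2.5]: (290.7+158.0)/2 × 1.5 = 336.525
  [2.5→2.75]: (158.0+142.8)/2 × 0.25 = 37.6
  [2.75→3.25]: (142.8+116.5)/2 × 0.5 = 64.825
  [3.25→3.75]: (116.5+95.1)/2 × 0.5 = 52.9
  [3.75→4]: (95.1+85.9)/2 × 0.25 = 22.625
  [4→6]: (85.9+38.1)/2 × 2 = 124.0
  Sum = 1002.025 ng/mL·h

AUC = 1000 ng/mL·h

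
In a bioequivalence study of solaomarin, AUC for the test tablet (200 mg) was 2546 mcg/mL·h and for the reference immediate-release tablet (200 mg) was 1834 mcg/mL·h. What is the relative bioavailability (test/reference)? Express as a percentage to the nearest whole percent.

F_rel = 139%

F_rel = (AUC_test/D_test) / (AUC_ref/D_ref)
      = (2546/200) / (1834/200)
      = 12.73 / 9.17 = 1.3882 = 138.82%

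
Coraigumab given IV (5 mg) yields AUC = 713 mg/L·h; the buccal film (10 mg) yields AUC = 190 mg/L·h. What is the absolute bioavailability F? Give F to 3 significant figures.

F = (AUC_ev / D_ev) / (AUC_iv / D_iv)
  = (190/10) / (713/5)
  = 19 / 142.6 = 0.1332

F = 0.133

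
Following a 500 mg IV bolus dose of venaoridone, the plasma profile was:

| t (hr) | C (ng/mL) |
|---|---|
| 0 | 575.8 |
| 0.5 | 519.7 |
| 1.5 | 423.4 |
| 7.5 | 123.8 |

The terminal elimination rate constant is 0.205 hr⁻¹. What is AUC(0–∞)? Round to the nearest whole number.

Trapezoidal AUC_0→7.5:
  [0→0.5]: (575.8+519.7)/2 × 0.5 = 273.875
  [0.5→1.5]: (519.7+423.4)/2 × 1 = 471.55
  [1.5→7.5]: (423.4+123.8)/2 × 6 = 1641.6
  Sum = 2387.025 ng/mL·hr
Extrapolated tail: C_last / k_e = 123.8 / 0.205 = 603.902
AUC_0→∞ = 2387.025 + 603.902 = 2990.927 ng/mL·hr

AUC = 2991 ng/mL·hr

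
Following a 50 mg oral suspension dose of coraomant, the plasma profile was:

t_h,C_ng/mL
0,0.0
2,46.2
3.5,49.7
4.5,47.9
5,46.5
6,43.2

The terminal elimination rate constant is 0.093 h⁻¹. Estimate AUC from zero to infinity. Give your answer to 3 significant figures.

AUC = 700 ng/mL·h

Trapezoidal AUC_0→6:
  [0→2]: (0.0+46.2)/2 × 2 = 46.2
  [2→3.5]: (46.2+49.7)/2 × 1.5 = 71.925
  [3.5→4.5]: (49.7+47.9)/2 × 1 = 48.8
  [4.5→5]: (47.9+46.5)/2 × 0.5 = 23.6
  [5→6]: (46.5+43.2)/2 × 1 = 44.85
  Sum = 235.375 ng/mL·h
Extrapolated tail: C_last / k_e = 43.2 / 0.093 = 464.516
AUC_0→∞ = 235.375 + 464.516 = 699.891 ng/mL·h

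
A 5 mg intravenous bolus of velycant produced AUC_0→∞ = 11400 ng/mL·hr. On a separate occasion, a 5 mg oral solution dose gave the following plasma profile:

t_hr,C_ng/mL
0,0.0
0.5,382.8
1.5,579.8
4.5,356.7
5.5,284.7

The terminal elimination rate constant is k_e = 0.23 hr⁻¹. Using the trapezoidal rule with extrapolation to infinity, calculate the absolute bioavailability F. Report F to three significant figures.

Trapezoidal AUC_0→5.5 (oral solution):
  [0→0.5]: (0.0+382.8)/2 × 0.5 = 95.7
  [0.5→1.5]: (382.8+579.8)/2 × 1 = 481.3
  [1.5→4.5]: (579.8+356.7)/2 × 3 = 1404.75
  [4.5→5.5]: (356.7+284.7)/2 × 1 = 320.7
  Sum = 2302.45 ng/mL·hr
Tail: C_last/k_e = 284.7/0.23 = 1237.826
AUC_0→∞ (oral solution) = 2302.45 + 1237.826 = 3540.276 ng/mL·hr
F = (AUC_ev/D_ev)/(AUC_iv/D_iv) = (3540.276/5)/(11400/5) = 708.0552/2280 = 0.3106

F = 0.311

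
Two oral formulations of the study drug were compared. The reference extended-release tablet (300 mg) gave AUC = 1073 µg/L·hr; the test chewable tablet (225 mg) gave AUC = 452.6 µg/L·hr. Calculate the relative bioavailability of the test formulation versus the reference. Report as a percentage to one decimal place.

F_rel = 56.2%

F_rel = (AUC_test/D_test) / (AUC_ref/D_ref)
      = (452.6/225) / (1073/300)
      = 2.01156 / 3.57667 = 0.5624 = 56.24%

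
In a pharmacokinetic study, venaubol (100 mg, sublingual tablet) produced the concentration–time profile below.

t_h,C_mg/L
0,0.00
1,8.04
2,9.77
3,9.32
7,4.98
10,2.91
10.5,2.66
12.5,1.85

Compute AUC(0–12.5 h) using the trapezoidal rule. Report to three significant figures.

Trapezoidal AUC_0→12.5:
  [0→1]: (0.00+8.04)/2 × 1 = 4.02
  [1→2]: (8.04+9.77)/2 × 1 = 8.905
  [2→3]: (9.77+9.32)/2 × 1 = 9.545
  [3→7]: (9.32+4.98)/2 × 4 = 28.6
  [7→10]: (4.98+2.91)/2 × 3 = 11.835
  [10→10.5]: (2.91+2.66)/2 × 0.5 = 1.3925
  [10.5→12.5]: (2.66+1.85)/2 × 2 = 4.51
  Sum = 68.8075 mg/L·h

AUC = 68.8 mg/L·h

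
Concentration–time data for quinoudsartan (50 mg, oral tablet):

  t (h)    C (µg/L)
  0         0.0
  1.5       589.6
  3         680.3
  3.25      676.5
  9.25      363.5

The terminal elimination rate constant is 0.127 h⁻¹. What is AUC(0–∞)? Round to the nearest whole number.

AUC = 7546 µg/L·h

Trapezoidal AUC_0→9.25:
  [0→1.5]: (0.0+589.6)/2 × 1.5 = 442.2
  [1.5→3]: (589.6+680.3)/2 × 1.5 = 952.425
  [3→3.25]: (680.3+676.5)/2 × 0.25 = 169.6
  [3.25→9.25]: (676.5+363.5)/2 × 6 = 3120.0
  Sum = 4684.225 µg/L·h
Extrapolated tail: C_last / k_e = 363.5 / 0.127 = 2862.205
AUC_0→∞ = 4684.225 + 2862.205 = 7546.43 µg/L·h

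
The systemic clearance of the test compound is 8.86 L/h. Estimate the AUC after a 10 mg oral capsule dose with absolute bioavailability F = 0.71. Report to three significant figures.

AUC = 0.801 mg/L·h

AUC_0→∞ = F × Dose / CL
        = 0.71 × 10 / 8.86 = 0.801354 mg/L·h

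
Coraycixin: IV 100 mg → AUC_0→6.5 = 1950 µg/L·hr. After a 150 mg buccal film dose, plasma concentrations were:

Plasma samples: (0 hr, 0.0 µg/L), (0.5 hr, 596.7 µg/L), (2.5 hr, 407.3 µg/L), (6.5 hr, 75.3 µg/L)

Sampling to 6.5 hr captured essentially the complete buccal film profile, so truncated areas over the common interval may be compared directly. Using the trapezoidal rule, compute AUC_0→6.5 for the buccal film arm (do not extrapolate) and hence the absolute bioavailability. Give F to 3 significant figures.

Trapezoidal AUC_0→6.5 (buccal film):
  [0→0.5]: (0.0+596.7)/2 × 0.5 = 149.175
  [0.5→2.5]: (596.7+407.3)/2 × 2 = 1004.0
  [2.5→6.5]: (407.3+75.3)/2 × 4 = 965.2
  Sum = 2118.375 µg/L·hr
F = (AUC_ev/D_ev)/(AUC_iv/D_iv) = (2118.375/150)/(1950/100) = 14.1225/19.5 = 0.7242

F = 0.724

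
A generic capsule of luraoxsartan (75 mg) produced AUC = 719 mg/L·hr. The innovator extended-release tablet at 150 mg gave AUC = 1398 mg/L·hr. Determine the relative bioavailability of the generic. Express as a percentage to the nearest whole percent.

F_rel = 103%

F_rel = (AUC_test/D_test) / (AUC_ref/D_ref)
      = (719/75) / (1398/150)
      = 9.58667 / 9.32 = 1.0286 = 102.86%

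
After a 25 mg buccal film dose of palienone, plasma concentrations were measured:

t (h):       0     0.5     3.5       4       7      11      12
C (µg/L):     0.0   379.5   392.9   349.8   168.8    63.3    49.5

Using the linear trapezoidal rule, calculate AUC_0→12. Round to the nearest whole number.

Trapezoidal AUC_0→12:
  [0→0.5]: (0.0+379.5)/2 × 0.5 = 94.875
  [0.5→3.5]: (379.5+392.9)/2 × 3 = 1158.6
  [3.5→4]: (392.9+349.8)/2 × 0.5 = 185.675
  [4→7]: (349.8+168.8)/2 × 3 = 777.9
  [7→11]: (168.8+63.3)/2 × 4 = 464.2
  [11→12]: (63.3+49.5)/2 × 1 = 56.4
  Sum = 2737.65 µg/L·h

AUC = 2738 µg/L·h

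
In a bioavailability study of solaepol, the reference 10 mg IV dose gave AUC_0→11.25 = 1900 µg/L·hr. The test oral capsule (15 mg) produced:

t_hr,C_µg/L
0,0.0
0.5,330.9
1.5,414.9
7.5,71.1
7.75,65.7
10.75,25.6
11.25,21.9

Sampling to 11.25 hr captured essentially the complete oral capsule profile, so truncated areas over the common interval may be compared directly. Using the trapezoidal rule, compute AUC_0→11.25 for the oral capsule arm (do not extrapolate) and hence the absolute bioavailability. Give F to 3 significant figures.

Trapezoidal AUC_0→11.25 (oral capsule):
  [0→0.5]: (0.0+330.9)/2 × 0.5 = 82.725
  [0.5→1.5]: (330.9+414.9)/2 × 1 = 372.9
  [1.5→7.5]: (414.9+71.1)/2 × 6 = 1458.0
  [7.5→7.75]: (71.1+65.7)/2 × 0.25 = 17.1
  [7.75→10.75]: (65.7+25.6)/2 × 3 = 136.95
  [10.75→11.25]: (25.6+21.9)/2 × 0.5 = 11.875
  Sum = 2079.55 µg/L·hr
F = (AUC_ev/D_ev)/(AUC_iv/D_iv) = (2079.55/15)/(1900/10) = 138.637/190 = 0.7297

F = 0.730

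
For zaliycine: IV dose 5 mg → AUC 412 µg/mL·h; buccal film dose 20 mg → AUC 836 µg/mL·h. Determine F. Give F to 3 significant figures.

F = (AUC_ev / D_ev) / (AUC_iv / D_iv)
  = (836/20) / (412/5)
  = 41.8 / 82.4 = 0.5073

F = 0.507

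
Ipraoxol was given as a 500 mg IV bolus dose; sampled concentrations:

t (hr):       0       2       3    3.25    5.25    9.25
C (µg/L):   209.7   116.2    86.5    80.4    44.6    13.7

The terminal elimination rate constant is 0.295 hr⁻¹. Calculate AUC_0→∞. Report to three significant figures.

AUC = 736 µg/L·hr

Trapezoidal AUC_0→9.25:
  [0→2]: (209.7+116.2)/2 × 2 = 325.9
  [2→3]: (116.2+86.5)/2 × 1 = 101.35
  [3→3.25]: (86.5+80.4)/2 × 0.25 = 20.8625
  [3.25→5.25]: (80.4+44.6)/2 × 2 = 125.0
  [5.25→9.25]: (44.6+13.7)/2 × 4 = 116.6
  Sum = 689.7125 µg/L·hr
Extrapolated tail: C_last / k_e = 13.7 / 0.295 = 46.441
AUC_0→∞ = 689.7125 + 46.441 = 736.1535 µg/L·hr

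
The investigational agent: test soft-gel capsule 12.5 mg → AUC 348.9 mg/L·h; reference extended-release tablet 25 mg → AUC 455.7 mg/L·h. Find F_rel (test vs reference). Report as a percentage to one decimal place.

F_rel = 153.1%

F_rel = (AUC_test/D_test) / (AUC_ref/D_ref)
      = (348.9/12.5) / (455.7/25)
      = 27.912 / 18.228 = 1.5313 = 153.13%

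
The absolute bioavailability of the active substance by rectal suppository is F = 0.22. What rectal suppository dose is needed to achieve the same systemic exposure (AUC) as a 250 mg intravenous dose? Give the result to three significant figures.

For equal systemic exposure: F × D_ev = D_iv
D_ev = D_iv / F = 250 / 0.22 = 1136.36 mg

D_rectal = 1140 mg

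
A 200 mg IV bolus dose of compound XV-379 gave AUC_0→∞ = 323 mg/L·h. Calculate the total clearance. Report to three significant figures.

CL = Dose_iv / AUC_0→∞
   = 200 / 323 = 0.619195 L/h

CL = 0.619 L/h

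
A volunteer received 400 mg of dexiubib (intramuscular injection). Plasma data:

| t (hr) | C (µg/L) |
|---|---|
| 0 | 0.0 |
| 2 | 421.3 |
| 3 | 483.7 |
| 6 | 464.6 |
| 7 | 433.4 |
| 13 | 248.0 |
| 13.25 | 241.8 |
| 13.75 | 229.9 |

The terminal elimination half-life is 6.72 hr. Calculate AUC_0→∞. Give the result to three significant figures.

Trapezoidal AUC_0→13.75:
  [0→2]: (0.0+421.3)/2 × 2 = 421.3
  [2→3]: (421.3+483.7)/2 × 1 = 452.5
  [3→6]: (483.7+464.6)/2 × 3 = 1422.45
  [6→7]: (464.6+433.4)/2 × 1 = 449.0
  [7→13]: (433.4+248.0)/2 × 6 = 2044.2
  [13→13.25]: (248.0+241.8)/2 × 0.25 = 61.225
  [13.25→13.75]: (241.8+229.9)/2 × 0.5 = 117.925
  Sum = 4968.6 µg/L·hr
k_e = ln2 / t½ = 0.693147 / 6.72 = 0.1031 hr^-1
Extrapolated tail: C_last / k_e = 229.9 / 0.1031 = 2229.874
AUC_0→∞ = 4968.6 + 2229.874 = 7198.474 µg/L·hr

AUC = 7200 µg/L·hr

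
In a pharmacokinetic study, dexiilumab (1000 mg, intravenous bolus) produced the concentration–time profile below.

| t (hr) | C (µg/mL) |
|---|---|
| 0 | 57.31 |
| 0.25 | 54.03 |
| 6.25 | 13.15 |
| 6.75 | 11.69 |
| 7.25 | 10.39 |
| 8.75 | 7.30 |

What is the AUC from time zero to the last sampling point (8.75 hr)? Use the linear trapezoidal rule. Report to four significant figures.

AUC = 240.5 µg/mL·hr

Trapezoidal AUC_0→8.75:
  [0→0.25]: (57.31+54.03)/2 × 0.25 = 13.9175
  [0.25→6.25]: (54.03+13.15)/2 × 6 = 201.54
  [6.25→6.75]: (13.15+11.69)/2 × 0.5 = 6.21
  [6.75→7.25]: (11.69+10.39)/2 × 0.5 = 5.52
  [7.25→8.75]: (10.39+7.30)/2 × 1.5 = 13.2675
  Sum = 240.455 µg/mL·hr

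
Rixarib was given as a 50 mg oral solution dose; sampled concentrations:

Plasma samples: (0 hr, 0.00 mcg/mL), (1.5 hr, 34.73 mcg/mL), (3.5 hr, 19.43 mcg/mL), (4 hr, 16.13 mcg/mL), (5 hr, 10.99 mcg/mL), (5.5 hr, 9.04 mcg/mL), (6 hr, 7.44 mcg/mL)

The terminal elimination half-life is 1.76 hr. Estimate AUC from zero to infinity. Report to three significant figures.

AUC = 131 mcg/mL·hr

Trapezoidal AUC_0→6:
  [0→1.5]: (0.00+34.73)/2 × 1.5 = 26.0475
  [1.5→3.5]: (34.73+19.43)/2 × 2 = 54.16
  [3.5→4]: (19.43+16.13)/2 × 0.5 = 8.89
  [4→5]: (16.13+10.99)/2 × 1 = 13.56
  [5→5.5]: (10.99+9.04)/2 × 0.5 = 5.0075
  [5.5→6]: (9.04+7.44)/2 × 0.5 = 4.12
  Sum = 111.785 mcg/mL·hr
k_e = ln2 / t½ = 0.693147 / 1.76 = 0.3938 hr^-1
Extrapolated tail: C_last / k_e = 7.44 / 0.3938 = 18.893
AUC_0→∞ = 111.785 + 18.893 = 130.678 mcg/mL·hr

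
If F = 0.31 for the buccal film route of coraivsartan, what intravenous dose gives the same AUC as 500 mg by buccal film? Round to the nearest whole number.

D_iv = 155 mg

Systemic exposure from an extravascular dose = F × D_ev, so the equivalent IV dose is F × D_ev.
D_iv = F × D_ev = 0.31 × 500 = 155 mg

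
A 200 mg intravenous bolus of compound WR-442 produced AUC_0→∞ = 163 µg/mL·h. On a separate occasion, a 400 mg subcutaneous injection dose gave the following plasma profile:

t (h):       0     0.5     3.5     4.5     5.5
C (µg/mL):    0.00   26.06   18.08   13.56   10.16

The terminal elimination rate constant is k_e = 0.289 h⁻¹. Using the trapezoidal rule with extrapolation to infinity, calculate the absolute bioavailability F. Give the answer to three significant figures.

Trapezoidal AUC_0→5.5 (subcutaneous injection):
  [0→0.5]: (0.00+26.06)/2 × 0.5 = 6.515
  [0.5→3.5]: (26.06+18.08)/2 × 3 = 66.21
  [3.5→4.5]: (18.08+13.56)/2 × 1 = 15.82
  [4.5→5.5]: (13.56+10.16)/2 × 1 = 11.86
  Sum = 100.405 µg/mL·h
Tail: C_last/k_e = 10.16/0.289 = 35.156
AUC_0→∞ (subcutaneous injection) = 100.405 + 35.156 = 135.561 µg/mL·h
F = (AUC_ev/D_ev)/(AUC_iv/D_iv) = (135.561/400)/(163/200) = 0.3389025/0.815 = 0.4158

F = 0.416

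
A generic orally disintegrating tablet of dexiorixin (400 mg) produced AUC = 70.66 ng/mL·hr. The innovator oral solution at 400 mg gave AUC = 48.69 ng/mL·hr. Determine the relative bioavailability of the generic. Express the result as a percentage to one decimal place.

F_rel = 145.1%

F_rel = (AUC_test/D_test) / (AUC_ref/D_ref)
      = (70.66/400) / (48.69/400)
      = 0.17665 / 0.121725 = 1.4512 = 145.12%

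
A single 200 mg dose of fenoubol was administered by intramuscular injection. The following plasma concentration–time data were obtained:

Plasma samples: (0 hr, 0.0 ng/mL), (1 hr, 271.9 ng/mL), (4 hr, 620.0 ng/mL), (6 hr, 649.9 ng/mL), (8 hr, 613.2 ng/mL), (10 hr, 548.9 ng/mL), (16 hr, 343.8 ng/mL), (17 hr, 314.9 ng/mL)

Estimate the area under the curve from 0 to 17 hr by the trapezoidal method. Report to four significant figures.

AUC = 8176 ng/mL·hr

Trapezoidal AUC_0→17:
  [0→1]: (0.0+271.9)/2 × 1 = 135.95
  [1→4]: (271.9+620.0)/2 × 3 = 1337.85
  [4→6]: (620.0+649.9)/2 × 2 = 1269.9
  [6→8]: (649.9+613.2)/2 × 2 = 1263.1
  [8→10]: (613.2+548.9)/2 × 2 = 1162.1
  [10→16]: (548.9+343.8)/2 × 6 = 2678.1
  [16→17]: (343.8+314.9)/2 × 1 = 329.35
  Sum = 8176.35 ng/mL·hr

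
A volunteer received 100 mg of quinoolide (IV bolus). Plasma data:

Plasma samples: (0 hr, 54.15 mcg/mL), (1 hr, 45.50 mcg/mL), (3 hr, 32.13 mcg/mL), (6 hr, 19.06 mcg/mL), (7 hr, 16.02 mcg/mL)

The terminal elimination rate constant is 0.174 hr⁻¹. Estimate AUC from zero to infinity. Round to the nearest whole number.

Trapezoidal AUC_0→7:
  [0→1]: (54.15+45.50)/2 × 1 = 49.825
  [1→3]: (45.50+32.13)/2 × 2 = 77.63
  [3→6]: (32.13+19.06)/2 × 3 = 76.785
  [6→7]: (19.06+16.02)/2 × 1 = 17.54
  Sum = 221.78 mcg/mL·hr
Extrapolated tail: C_last / k_e = 16.02 / 0.174 = 92.069
AUC_0→∞ = 221.78 + 92.069 = 313.849 mcg/mL·hr

AUC = 314 mcg/mL·hr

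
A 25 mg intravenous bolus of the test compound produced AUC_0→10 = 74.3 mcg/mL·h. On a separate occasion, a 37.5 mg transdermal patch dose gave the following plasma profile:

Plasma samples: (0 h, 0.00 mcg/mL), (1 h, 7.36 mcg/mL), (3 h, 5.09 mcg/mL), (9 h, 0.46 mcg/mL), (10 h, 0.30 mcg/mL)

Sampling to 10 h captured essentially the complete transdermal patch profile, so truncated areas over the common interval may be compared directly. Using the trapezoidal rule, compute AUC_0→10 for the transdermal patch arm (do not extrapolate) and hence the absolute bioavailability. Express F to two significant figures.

F = 0.30

Trapezoidal AUC_0→10 (transdermal patch):
  [0→1]: (0.00+7.36)/2 × 1 = 3.68
  [1→3]: (7.36+5.09)/2 × 2 = 12.45
  [3→9]: (5.09+0.46)/2 × 6 = 16.65
  [9→10]: (0.46+0.30)/2 × 1 = 0.38
  Sum = 33.16 mcg/mL·h
F = (AUC_ev/D_ev)/(AUC_iv/D_iv) = (33.16/37.5)/(74.3/25) = 0.884267/2.972 = 0.2975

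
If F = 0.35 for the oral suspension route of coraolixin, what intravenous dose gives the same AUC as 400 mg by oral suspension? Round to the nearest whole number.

D_iv = 140 mg

Systemic exposure from an extravascular dose = F × D_ev, so the equivalent IV dose is F × D_ev.
D_iv = F × D_ev = 0.35 × 400 = 140 mg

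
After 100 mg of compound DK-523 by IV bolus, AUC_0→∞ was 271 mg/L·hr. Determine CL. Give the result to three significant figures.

CL = 0.369 L/hr

CL = Dose_iv / AUC_0→∞
   = 100 / 271 = 0.369004 L/hr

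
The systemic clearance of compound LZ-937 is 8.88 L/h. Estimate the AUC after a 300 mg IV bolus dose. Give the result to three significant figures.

AUC = 33.8 mg/L·h

AUC_0→∞ = Dose_iv / CL
        = 300 / 8.88 = 33.7838 mg/L·h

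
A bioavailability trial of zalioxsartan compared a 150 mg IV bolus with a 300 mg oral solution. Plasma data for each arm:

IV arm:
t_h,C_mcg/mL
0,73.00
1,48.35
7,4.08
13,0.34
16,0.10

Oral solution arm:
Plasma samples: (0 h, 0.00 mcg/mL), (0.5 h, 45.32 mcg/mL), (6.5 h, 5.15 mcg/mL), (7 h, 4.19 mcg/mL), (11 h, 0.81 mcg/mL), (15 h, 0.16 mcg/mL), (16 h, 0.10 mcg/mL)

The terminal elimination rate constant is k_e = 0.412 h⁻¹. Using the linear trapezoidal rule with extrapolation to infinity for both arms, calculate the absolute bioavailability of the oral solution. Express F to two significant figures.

F = 0.38

Trapezoidal AUC_0→16 (IV):
  [0→1]: (73.00+48.35)/2 × 1 = 60.675
  [1→7]: (48.35+4.08)/2 × 6 = 157.29
  [7→13]: (4.08+0.34)/2 × 6 = 13.26
  [13→16]: (0.34+0.10)/2 × 3 = 0.66
  Sum = 231.885 mcg/mL·h
IV tail: 0.10/0.412 = 0.243; AUC_iv,0→∞ = 231.885 + 0.243 = 232.128 mcg/mL·h
Trapezoidal AUC_0→16 (oral solution):
  [0→0.5]: (0.00+45.32)/2 × 0.5 = 11.33
  [0.5→6.5]: (45.32+5.15)/2 × 6 = 151.41
  [6.5→7]: (5.15+4.19)/2 × 0.5 = 2.335
  [7→11]: (4.19+0.81)/2 × 4 = 10.0
  [11→15]: (0.81+0.16)/2 × 4 = 1.94
  [15→16]: (0.16+0.10)/2 × 1 = 0.13
  Sum = 177.145 mcg/mL·h
oral solution tail: 0.10/0.412 = 0.243; AUC_ev,0→∞ = 177.145 + 0.243 = 177.388 mcg/mL·h
F = (AUC_ev/D_ev)/(AUC_iv/D_iv) = (177.388/300)/(232.128/150) = 0.591293/1.54752 = 0.3821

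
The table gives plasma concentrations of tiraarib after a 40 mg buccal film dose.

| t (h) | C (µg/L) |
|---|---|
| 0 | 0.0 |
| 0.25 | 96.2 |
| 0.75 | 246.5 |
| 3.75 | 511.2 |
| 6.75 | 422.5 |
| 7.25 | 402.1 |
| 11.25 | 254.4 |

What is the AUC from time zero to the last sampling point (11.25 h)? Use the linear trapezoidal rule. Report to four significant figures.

AUC = 4154 µg/L·h

Trapezoidal AUC_0→11.25:
  [0→0.25]: (0.0+96.2)/2 × 0.25 = 12.025
  [0.25→0.75]: (96.2+246.5)/2 × 0.5 = 85.675
  [0.75→3.75]: (246.5+511.2)/2 × 3 = 1136.55
  [3.75→6.75]: (511.2+422.5)/2 × 3 = 1400.55
  [6.75→7.25]: (422.5+402.1)/2 × 0.5 = 206.15
  [7.25→11.25]: (402.1+254.4)/2 × 4 = 1313.0
  Sum = 4153.95 µg/L·h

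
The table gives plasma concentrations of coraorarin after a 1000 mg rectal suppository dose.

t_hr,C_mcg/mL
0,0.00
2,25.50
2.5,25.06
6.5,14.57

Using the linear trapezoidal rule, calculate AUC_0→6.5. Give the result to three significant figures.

Trapezoidal AUC_0→6.5:
  [0→2]: (0.00+25.50)/2 × 2 = 25.5
  [2→2.5]: (25.50+25.06)/2 × 0.5 = 12.64
  [2.5→6.5]: (25.06+14.57)/2 × 4 = 79.26
  Sum = 117.4 mcg/mL·hr

AUC = 117 mcg/mL·hr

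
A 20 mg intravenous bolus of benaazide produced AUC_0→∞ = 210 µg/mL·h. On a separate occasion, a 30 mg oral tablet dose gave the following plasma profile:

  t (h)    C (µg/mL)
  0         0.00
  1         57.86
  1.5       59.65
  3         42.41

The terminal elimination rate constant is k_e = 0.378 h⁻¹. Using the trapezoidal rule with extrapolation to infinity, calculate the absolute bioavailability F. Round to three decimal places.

Trapezoidal AUC_0→3 (oral tablet):
  [0→1]: (0.00+57.86)/2 × 1 = 28.93
  [1→1.5]: (57.86+59.65)/2 × 0.5 = 29.3775
  [1.5→3]: (59.65+42.41)/2 × 1.5 = 76.545
  Sum = 134.8525 µg/mL·h
Tail: C_last/k_e = 42.41/0.378 = 112.196
AUC_0→∞ (oral tablet) = 134.8525 + 112.196 = 247.0485 µg/mL·h
F = (AUC_ev/D_ev)/(AUC_iv/D_iv) = (247.0485/30)/(210/20) = 8.23495/10.5 = 0.7843

F = 0.784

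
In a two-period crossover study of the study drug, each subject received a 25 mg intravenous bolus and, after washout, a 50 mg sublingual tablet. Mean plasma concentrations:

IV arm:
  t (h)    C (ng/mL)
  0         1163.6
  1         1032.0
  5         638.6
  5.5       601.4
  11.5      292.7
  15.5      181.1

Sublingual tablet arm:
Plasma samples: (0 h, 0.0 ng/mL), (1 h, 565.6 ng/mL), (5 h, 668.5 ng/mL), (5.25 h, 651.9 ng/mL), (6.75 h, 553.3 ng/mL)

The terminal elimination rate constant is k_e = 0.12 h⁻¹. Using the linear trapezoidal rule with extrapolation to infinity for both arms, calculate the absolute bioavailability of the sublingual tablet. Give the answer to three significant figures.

Trapezoidal AUC_0→15.5 (IV):
  [0→1]: (1163.6+1032.0)/2 × 1 = 1097.8
  [1→5]: (1032.0+638.6)/2 × 4 = 3341.2
  [5→5.5]: (638.6+601.4)/2 × 0.5 = 310.0
  [5.5→11.5]: (601.4+292.7)/2 × 6 = 2682.3
  [11.5→15.5]: (292.7+181.1)/2 × 4 = 947.6
  Sum = 8378.9 ng/mL·h
IV tail: 181.1/0.12 = 1509.167; AUC_iv,0→∞ = 8378.9 + 1509.167 = 9888.067 ng/mL·h
Trapezoidal AUC_0→6.75 (sublingual tablet):
  [0→1]: (0.0+565.6)/2 × 1 = 282.8
  [1→5]: (565.6+668.5)/2 × 4 = 2468.2
  [5→5.25]: (668.5+651.9)/2 × 0.25 = 165.05
  [5.25→6.75]: (651.9+553.3)/2 × 1.5 = 903.9
  Sum = 3819.95 ng/mL·h
sublingual tablet tail: 553.3/0.12 = 4610.833; AUC_ev,0→∞ = 3819.95 + 4610.833 = 8430.783 ng/mL·h
F = (AUC_ev/D_ev)/(AUC_iv/D_iv) = (8430.783/50)/(9888.067/25) = 168.61566/395.52268 = 0.4263

F = 0.426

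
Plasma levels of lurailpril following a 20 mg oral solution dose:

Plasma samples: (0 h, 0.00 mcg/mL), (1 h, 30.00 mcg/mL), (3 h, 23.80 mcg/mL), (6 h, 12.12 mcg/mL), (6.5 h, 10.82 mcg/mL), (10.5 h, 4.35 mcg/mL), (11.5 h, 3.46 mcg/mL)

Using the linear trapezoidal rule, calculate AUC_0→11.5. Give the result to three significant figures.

Trapezoidal AUC_0→11.5:
  [0→1]: (0.00+30.00)/2 × 1 = 15.0
  [1→3]: (30.00+23.80)/2 × 2 = 53.8
  [3→6]: (23.80+12.12)/2 × 3 = 53.88
  [6→6.5]: (12.12+10.82)/2 × 0.5 = 5.735
  [6.5→10.5]: (10.82+4.35)/2 × 4 = 30.34
  [10.5→11.5]: (4.35+3.46)/2 × 1 = 3.905
  Sum = 162.66 mcg/mL·h

AUC = 163 mcg/mL·h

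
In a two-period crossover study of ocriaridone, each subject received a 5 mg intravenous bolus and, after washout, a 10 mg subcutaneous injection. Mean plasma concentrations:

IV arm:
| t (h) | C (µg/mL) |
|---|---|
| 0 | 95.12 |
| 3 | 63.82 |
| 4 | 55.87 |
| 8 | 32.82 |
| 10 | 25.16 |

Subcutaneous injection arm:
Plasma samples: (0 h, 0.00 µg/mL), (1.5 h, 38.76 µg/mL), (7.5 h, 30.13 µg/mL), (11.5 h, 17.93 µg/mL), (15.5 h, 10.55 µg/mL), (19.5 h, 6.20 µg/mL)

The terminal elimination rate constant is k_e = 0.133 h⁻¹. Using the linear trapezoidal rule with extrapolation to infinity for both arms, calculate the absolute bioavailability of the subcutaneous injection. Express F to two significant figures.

F = 0.32

Trapezoidal AUC_0→10 (IV):
  [0→3]: (95.12+63.82)/2 × 3 = 238.41
  [3→4]: (63.82+55.87)/2 × 1 = 59.845
  [4→8]: (55.87+32.82)/2 × 4 = 177.38
  [8→10]: (32.82+25.16)/2 × 2 = 57.98
  Sum = 533.615 µg/mL·h
IV tail: 25.16/0.133 = 189.173; AUC_iv,0→∞ = 533.615 + 189.173 = 722.788 µg/mL·h
Trapezoidal AUC_0→19.5 (subcutaneous injection):
  [0→1.5]: (0.00+38.76)/2 × 1.5 = 29.07
  [1.5→7.5]: (38.76+30.13)/2 × 6 = 206.67
  [7.5→11.5]: (30.13+17.93)/2 × 4 = 96.12
  [11.5→15.5]: (17.93+10.55)/2 × 4 = 56.96
  [15.5→19.5]: (10.55+6.20)/2 × 4 = 33.5
  Sum = 422.32 µg/mL·h
subcutaneous injection tail: 6.20/0.133 = 46.617; AUC_ev,0→∞ = 422.32 + 46.617 = 468.937 µg/mL·h
F = (AUC_ev/D_ev)/(AUC_iv/D_iv) = (468.937/10)/(722.788/5) = 46.8937/144.5576 = 0.3244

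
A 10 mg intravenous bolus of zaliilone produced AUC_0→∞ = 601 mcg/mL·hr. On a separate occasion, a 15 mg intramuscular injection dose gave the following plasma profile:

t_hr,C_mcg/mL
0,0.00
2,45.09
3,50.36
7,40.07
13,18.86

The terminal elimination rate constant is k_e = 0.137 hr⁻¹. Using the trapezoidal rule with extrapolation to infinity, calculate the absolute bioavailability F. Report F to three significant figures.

F = 0.652

Trapezoidal AUC_0→13 (intramuscular injection):
  [0→2]: (0.00+45.09)/2 × 2 = 45.09
  [2→3]: (45.09+50.36)/2 × 1 = 47.725
  [3→7]: (50.36+40.07)/2 × 4 = 180.86
  [7→13]: (40.07+18.86)/2 × 6 = 176.79
  Sum = 450.465 mcg/mL·hr
Tail: C_last/k_e = 18.86/0.137 = 137.664
AUC_0→∞ (intramuscular injection) = 450.465 + 137.664 = 588.129 mcg/mL·hr
F = (AUC_ev/D_ev)/(AUC_iv/D_iv) = (588.129/15)/(601/10) = 39.2086/60.1 = 0.6524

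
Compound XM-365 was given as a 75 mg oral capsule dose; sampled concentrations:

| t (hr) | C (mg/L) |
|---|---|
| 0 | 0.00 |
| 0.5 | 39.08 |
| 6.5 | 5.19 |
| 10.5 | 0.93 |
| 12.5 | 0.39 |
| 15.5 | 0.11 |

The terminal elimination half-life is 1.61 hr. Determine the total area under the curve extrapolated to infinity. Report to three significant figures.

AUC = 157 mg/L·hr

Trapezoidal AUC_0→15.5:
  [0→0.5]: (0.00+39.08)/2 × 0.5 = 9.77
  [0.5→6.5]: (39.08+5.19)/2 × 6 = 132.81
  [6.5→10.5]: (5.19+0.93)/2 × 4 = 12.24
  [10.5→12.5]: (0.93+0.39)/2 × 2 = 1.32
  [12.5→15.5]: (0.39+0.11)/2 × 3 = 0.75
  Sum = 156.89 mg/L·hr
k_e = ln2 / t½ = 0.693147 / 1.61 = 0.4305 hr^-1
Extrapolated tail: C_last / k_e = 0.11 / 0.4305 = 0.256
AUC_0→∞ = 156.89 + 0.256 = 157.146 mg/L·hr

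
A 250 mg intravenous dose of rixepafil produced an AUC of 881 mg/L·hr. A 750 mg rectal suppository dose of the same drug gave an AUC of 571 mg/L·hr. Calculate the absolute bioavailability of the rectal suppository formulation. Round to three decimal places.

F = 0.216

F = (AUC_ev / D_ev) / (AUC_iv / D_iv)
  = (571/750) / (881/250)
  = 0.761333 / 3.524 = 0.2160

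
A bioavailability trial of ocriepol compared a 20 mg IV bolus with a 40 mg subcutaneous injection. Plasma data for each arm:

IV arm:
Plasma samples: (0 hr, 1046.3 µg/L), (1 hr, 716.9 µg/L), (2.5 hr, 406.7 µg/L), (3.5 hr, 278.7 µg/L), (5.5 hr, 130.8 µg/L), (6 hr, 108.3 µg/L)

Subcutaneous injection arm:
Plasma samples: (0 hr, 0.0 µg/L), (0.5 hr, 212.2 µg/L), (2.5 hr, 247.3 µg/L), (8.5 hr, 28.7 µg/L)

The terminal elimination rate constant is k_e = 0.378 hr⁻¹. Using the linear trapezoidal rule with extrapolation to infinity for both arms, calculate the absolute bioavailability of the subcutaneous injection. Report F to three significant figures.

Trapezoidal AUC_0→6 (IV):
  [0→1]: (1046.3+716.9)/2 × 1 = 881.6
  [1→2.5]: (716.9+406.7)/2 × 1.5 = 842.7
  [2.5→3.5]: (406.7+278.7)/2 × 1 = 342.7
  [3.5→5.5]: (278.7+130.8)/2 × 2 = 409.5
  [5.5→6]: (130.8+108.3)/2 × 0.5 = 59.775
  Sum = 2536.275 µg/L·hr
IV tail: 108.3/0.378 = 286.508; AUC_iv,0→∞ = 2536.275 + 286.508 = 2822.783 µg/L·hr
Trapezoidal AUC_0→8.5 (subcutaneous injection):
  [0→0.5]: (0.0+212.2)/2 × 0.5 = 53.05
  [0.5→2.5]: (212.2+247.3)/2 × 2 = 459.5
  [2.5→8.5]: (247.3+28.7)/2 × 6 = 828.0
  Sum = 1340.55 µg/L·hr
subcutaneous injection tail: 28.7/0.378 = 75.926; AUC_ev,0→∞ = 1340.55 + 75.926 = 1416.476 µg/L·hr
F = (AUC_ev/D_ev)/(AUC_iv/D_iv) = (1416.476/40)/(2822.783/20) = 35.4119/141.13915 = 0.2509

F = 0.251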